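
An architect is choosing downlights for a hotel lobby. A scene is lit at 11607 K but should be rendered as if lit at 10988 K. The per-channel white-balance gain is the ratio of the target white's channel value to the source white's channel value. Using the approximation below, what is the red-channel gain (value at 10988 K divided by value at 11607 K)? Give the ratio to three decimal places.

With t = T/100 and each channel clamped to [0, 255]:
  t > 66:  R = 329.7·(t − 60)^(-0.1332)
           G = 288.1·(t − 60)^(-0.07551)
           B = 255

1.016

At 11607 K (t = 116.07):
  R = 329.7·(116.07 − 60)^(-0.1332) = 329.7·56.07^(-0.1332) = 329.7·0.58488 = 192.836.
At 10988 K (t = 109.88):
  R = 329.7·(109.88 − 60)^(-0.1332) = 329.7·49.88^(-0.1332) = 329.7·0.59407 = 195.864.
Gain = 195.864 / 192.836 = 1.0157 → 1.016.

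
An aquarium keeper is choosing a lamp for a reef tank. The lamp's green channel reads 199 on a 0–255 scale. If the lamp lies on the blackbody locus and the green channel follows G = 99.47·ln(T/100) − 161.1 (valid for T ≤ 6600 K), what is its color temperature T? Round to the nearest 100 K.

ln t = (199 + 161.1) / 99.47 = 3.6202.
t = e^3.6202 = 37.345.
T = 100·t = 3734 K → 3700 K to the nearest 100 K.

3700 K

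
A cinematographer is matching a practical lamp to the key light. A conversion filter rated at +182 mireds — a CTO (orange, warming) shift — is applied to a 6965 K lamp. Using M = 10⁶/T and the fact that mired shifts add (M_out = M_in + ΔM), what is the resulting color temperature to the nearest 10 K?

3070 K

M_in = 10⁶/6965 = 143.58 mireds.
M_out = 143.58 + (+182) = 325.58 mireds.
T_out = 10⁶/325.58 = 3071.5 K → 3070 K.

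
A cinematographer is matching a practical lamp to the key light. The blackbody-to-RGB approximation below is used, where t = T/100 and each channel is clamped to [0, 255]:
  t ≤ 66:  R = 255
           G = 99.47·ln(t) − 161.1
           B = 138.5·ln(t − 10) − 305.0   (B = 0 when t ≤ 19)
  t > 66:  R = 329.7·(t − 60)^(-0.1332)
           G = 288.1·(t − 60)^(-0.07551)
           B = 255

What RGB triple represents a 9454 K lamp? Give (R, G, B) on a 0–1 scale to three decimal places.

t = 9454/100 = 94.54; the t > 66 branch applies.
R = 329.7·(94.54 − 60)^(-0.1332) = 329.7·34.54^(-0.1332) = 329.7·0.62387 = 205.691.
G = 288.1·(94.54 − 60)^(-0.07551) = 288.1·34.54^(-0.07551) = 288.1·0.76532 = 220.488.
B = 255 by definition for t > 66.
Dividing each by 255: (0.8066, 0.8647, 1.0000) → (0.807, 0.865, 1.000).

(0.807, 0.865, 1.000)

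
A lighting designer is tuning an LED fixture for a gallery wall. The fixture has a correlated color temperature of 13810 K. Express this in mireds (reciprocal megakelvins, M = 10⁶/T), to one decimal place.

72.4 mireds

M = 10⁶ / 13810 = 72.411 → 72.4 mireds.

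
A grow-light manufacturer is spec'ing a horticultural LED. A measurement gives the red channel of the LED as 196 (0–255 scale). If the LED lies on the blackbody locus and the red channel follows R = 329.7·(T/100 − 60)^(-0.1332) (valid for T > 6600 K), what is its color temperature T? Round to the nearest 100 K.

11000 K

(t − 60)^(-0.1332) = 196/329.7 = 0.59448.
t − 60 = 0.59448^(1/-0.1332) = 0.59448^(-7.508) = 49.621, so t = 109.621.
T = 100·t = 10962 K → 11000 K to the nearest 100 K.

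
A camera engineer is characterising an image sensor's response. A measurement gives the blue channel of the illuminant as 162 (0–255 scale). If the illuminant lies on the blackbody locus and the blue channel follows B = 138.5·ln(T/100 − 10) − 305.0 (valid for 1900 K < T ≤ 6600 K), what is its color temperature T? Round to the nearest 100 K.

3900 K

ln(t − 10) = (162 + 305.0) / 138.5 = 3.3718.
t − 10 = e^3.3718 = 29.132, so t = 39.132.
T = 100·t = 3913 K → 3900 K to the nearest 100 K.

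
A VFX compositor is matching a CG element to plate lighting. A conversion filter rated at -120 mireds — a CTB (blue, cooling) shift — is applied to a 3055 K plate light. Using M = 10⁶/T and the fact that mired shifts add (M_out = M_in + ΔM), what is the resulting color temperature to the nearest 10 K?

M_in = 10⁶/3055 = 327.33 mireds.
M_out = 327.33 + (-120) = 207.33 mireds.
T_out = 10⁶/207.33 = 4823.2 K → 4820 K.

4820 K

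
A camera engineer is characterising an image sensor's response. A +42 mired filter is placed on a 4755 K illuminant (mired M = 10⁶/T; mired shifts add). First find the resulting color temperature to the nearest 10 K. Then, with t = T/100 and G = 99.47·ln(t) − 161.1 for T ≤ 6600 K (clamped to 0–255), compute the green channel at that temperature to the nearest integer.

M_in = 10⁶/4755 = 210.30; M_out = 210.30 + (+42) = 252.30.
T_out = 10⁶/252.30 = 3963.5 K → 3960 K; t = 39.6.
G = 99.47·ln 39.6 − 161.1 = 99.47·3.6788 − 161.1 = 204.833.
Rounded: 205.

205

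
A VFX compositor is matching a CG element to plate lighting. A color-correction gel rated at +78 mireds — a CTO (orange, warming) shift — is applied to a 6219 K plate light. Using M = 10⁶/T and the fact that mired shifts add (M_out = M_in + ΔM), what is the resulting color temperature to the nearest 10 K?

M_in = 10⁶/6219 = 160.80 mireds.
M_out = 160.80 + (+78) = 238.80 mireds.
T_out = 10⁶/238.80 = 4187.6 K → 4190 K.

4190 K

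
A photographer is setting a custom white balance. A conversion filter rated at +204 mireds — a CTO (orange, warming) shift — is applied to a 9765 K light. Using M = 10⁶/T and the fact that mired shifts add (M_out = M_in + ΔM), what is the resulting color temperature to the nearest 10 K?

3260 K

M_in = 10⁶/9765 = 102.41 mireds.
M_out = 102.41 + (+204) = 306.41 mireds.
T_out = 10⁶/306.41 = 3263.6 K → 3260 K.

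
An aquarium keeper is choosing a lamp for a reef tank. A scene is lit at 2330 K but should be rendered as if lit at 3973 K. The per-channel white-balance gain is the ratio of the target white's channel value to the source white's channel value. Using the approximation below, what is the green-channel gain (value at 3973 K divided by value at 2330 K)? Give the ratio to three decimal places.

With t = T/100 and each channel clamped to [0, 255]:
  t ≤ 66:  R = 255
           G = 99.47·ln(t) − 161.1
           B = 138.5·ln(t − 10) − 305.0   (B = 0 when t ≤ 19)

1.349

At 2330 K (t = 23.3):
  G = 99.47·ln 23.3 − 161.1 = 99.47·3.1485 − 161.1 = 152.077.
At 3973 K (t = 39.73):
  G = 99.47·ln 39.73 − 161.1 = 99.47·3.6821 − 161.1 = 205.159.
Gain = 205.159 / 152.077 = 1.3491 → 1.349.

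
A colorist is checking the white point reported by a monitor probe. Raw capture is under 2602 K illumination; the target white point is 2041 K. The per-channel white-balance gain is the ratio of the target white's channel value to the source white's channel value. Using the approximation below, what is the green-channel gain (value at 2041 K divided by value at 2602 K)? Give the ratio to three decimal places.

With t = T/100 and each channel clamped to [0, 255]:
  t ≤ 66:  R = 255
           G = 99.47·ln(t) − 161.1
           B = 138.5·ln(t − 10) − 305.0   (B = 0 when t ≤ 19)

At 2602 K (t = 26.02):
  G = 99.47·ln 26.02 − 161.1 = 99.47·3.2589 − 161.1 = 163.059.
At 2041 K (t = 20.41):
  G = 99.47·ln 20.41 − 161.1 = 99.47·3.0160 − 161.1 = 138.904.
Gain = 138.904 / 163.059 = 0.8519 → 0.852.

0.852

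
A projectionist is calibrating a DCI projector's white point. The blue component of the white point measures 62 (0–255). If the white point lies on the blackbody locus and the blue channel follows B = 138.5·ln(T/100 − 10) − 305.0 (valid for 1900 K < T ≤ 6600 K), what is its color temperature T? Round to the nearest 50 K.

2400 K

ln(t − 10) = (62 + 305.0) / 138.5 = 2.6498.
t − 10 = e^2.6498 = 14.151, so t = 24.151.
T = 100·t = 2415 K → 2400 K to the nearest 50 K.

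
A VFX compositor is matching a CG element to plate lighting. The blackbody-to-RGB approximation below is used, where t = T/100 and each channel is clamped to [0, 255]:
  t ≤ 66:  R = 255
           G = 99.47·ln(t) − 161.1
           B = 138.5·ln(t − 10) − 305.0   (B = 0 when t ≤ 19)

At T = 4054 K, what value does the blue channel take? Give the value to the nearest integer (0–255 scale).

t = 4054/100 = 40.54; the t ≤ 66 branch applies.
B = 138.5·ln(40.54 − 10) − 305.0 = 138.5·ln 30.54 − 305.0 = 138.5·3.4190 − 305.0 = 168.537.
Rounded: 169.

169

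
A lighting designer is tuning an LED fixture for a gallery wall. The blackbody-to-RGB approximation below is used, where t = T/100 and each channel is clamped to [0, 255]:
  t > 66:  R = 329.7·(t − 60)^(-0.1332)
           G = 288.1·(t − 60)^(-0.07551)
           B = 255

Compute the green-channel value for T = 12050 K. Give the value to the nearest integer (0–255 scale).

211

t = 12050/100 = 120.5; the t > 66 branch applies.
G = 288.1·(120.5 − 60)^(-0.07551) = 288.1·60.5^(-0.07551) = 288.1·0.73360 = 211.350.
Rounded: 211.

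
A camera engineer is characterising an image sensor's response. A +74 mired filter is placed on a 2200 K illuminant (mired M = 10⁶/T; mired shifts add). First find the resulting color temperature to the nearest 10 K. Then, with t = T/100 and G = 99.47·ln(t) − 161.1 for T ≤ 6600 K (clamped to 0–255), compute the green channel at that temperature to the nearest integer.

131

M_in = 10⁶/2200 = 454.55; M_out = 454.55 + (+74) = 528.55.
T_out = 10⁶/528.55 = 1892.0 K → 1890 K; t = 18.9.
G = 99.47·ln 18.9 − 161.1 = 99.47·2.9392 − 161.1 = 131.258.
Rounded: 131.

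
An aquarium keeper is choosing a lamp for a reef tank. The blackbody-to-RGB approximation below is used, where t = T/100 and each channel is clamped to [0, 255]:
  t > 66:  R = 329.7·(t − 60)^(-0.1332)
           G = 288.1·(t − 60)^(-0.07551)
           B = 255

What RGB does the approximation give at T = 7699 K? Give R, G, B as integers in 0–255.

t = 7699/100 = 76.99; the t > 66 branch applies.
R = 329.7·(76.99 − 60)^(-0.1332) = 329.7·16.99^(-0.1332) = 329.7·0.68571 = 226.077.
G = 288.1·(76.99 − 60)^(-0.07551) = 288.1·16.99^(-0.07551) = 288.1·0.80744 = 232.622.
B = 255 by definition for t > 66.
Rounded: (226, 233, 255).

R=226, G=233, B=255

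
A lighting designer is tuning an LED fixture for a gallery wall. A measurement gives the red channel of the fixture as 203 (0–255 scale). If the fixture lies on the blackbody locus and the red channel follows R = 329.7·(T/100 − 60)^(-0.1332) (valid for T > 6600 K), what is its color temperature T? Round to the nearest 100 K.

(t − 60)^(-0.1332) = 203/329.7 = 0.61571.
t − 60 = 0.61571^(1/-0.1332) = 0.61571^(-7.508) = 38.129, so t = 98.129.
T = 100·t = 9813 K → 9800 K to the nearest 100 K.

9800 K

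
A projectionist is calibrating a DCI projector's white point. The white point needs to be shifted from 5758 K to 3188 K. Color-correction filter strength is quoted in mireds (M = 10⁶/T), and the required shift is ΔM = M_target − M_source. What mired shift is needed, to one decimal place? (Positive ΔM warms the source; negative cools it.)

M_source = 10⁶/5758 = 173.671; M_target = 10⁶/3188 = 313.676.
ΔM = 313.676 − 173.671 = 140.005 → +140.0 mireds, a warming shift.

+140.0 mireds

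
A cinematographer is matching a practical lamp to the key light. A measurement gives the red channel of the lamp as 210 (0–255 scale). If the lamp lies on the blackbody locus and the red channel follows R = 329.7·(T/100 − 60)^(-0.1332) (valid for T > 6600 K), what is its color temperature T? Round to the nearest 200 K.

(t − 60)^(-0.1332) = 210/329.7 = 0.63694.
t − 60 = 0.63694^(1/-0.1332) = 0.63694^(-7.508) = 29.561, so t = 89.561.
T = 100·t = 8956 K → 9000 K to the nearest 200 K.

9000 K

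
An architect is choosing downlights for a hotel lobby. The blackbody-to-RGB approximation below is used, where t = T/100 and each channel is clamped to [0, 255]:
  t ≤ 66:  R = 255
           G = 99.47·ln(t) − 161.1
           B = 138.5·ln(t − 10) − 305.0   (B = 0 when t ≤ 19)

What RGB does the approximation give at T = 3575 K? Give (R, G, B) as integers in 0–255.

t = 3575/100 = 35.75; the t ≤ 66 branch applies.
R = 255 by definition for t ≤ 66.
G = 99.47·ln 35.75 − 161.1 = 99.47·3.5766 − 161.1 = 194.659.
B = 138.5·ln(35.75 − 10) − 305.0 = 138.5·ln 25.75 − 305.0 = 138.5·3.2484 − 305.0 = 144.908.
Rounded: (255, 195, 145).

(255, 195, 145)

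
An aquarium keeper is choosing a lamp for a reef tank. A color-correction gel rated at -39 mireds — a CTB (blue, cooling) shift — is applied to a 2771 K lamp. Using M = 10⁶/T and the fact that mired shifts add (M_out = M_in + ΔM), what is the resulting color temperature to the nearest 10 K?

3110 K

M_in = 10⁶/2771 = 360.88 mireds.
M_out = 360.88 + (-39) = 321.88 mireds.
T_out = 10⁶/321.88 = 3106.7 K → 3110 K.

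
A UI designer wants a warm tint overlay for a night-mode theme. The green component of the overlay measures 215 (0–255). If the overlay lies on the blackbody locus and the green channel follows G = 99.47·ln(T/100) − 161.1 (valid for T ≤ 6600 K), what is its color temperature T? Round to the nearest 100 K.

ln t = (215 + 161.1) / 99.47 = 3.7810.
t = e^3.7810 = 43.862.
T = 100·t = 4386 K → 4400 K to the nearest 100 K.

4400 K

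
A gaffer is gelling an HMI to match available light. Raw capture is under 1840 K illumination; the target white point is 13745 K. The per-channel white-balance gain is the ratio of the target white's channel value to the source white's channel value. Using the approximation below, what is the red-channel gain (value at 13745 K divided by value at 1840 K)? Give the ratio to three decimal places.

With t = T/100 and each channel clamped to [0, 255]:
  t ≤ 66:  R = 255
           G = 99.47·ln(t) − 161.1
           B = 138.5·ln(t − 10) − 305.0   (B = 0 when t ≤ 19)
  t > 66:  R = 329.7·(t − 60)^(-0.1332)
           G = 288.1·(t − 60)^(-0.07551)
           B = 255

0.724

At 1840 K (t = 18.4):
  R = 255 by definition for t ≤ 66.
At 13745 K (t = 137.45):
  R = 329.7·(137.45 − 60)^(-0.1332) = 329.7·77.45^(-0.1332) = 329.7·0.56025 = 184.715.
Gain = 184.715 / 255.000 = 0.7244 → 0.724.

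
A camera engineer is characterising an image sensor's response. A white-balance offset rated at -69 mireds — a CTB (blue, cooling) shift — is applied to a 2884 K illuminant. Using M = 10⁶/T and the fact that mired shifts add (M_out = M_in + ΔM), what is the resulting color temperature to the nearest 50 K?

M_in = 10⁶/2884 = 346.74 mireds.
M_out = 346.74 + (-69) = 277.74 mireds.
T_out = 10⁶/277.74 = 3600.5 K → 3600 K.

3600 K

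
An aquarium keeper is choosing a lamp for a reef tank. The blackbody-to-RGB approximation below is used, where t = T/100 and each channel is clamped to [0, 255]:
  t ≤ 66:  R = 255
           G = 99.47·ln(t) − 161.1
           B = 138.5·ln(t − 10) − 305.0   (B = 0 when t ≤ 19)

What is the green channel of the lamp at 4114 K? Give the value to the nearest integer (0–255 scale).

209

t = 4114/100 = 41.14; the t ≤ 66 branch applies.
G = 99.47·ln 41.14 − 161.1 = 99.47·3.7170 − 161.1 = 208.628.
Rounded: 209.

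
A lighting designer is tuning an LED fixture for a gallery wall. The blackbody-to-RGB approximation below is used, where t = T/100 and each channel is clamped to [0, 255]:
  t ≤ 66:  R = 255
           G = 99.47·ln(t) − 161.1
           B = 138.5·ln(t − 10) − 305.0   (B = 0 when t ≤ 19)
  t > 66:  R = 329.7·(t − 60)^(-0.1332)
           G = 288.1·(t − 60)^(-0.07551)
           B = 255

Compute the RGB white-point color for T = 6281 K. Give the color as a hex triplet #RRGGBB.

#FFFBF4

t = 6281/100 = 62.81; the t ≤ 66 branch applies.
R = 255 by definition for t ≤ 66.
G = 99.47·ln 62.81 − 161.1 = 99.47·4.1401 − 161.1 = 250.717.
B = 138.5·ln(62.81 − 10) − 305.0 = 138.5·ln 52.81 − 305.0 = 138.5·3.9667 − 305.0 = 244.388.
Rounded: (255, 251, 244).
In hex: #FFFBF4.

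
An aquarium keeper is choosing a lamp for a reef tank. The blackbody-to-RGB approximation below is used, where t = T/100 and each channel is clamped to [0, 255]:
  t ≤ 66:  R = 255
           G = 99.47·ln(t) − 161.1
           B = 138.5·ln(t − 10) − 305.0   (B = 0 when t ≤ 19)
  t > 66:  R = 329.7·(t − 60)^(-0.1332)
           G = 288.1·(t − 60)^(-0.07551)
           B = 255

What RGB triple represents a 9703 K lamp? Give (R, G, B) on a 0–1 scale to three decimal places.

t = 9703/100 = 97.03; the t > 66 branch applies.
R = 329.7·(97.03 − 60)^(-0.1332) = 329.7·37.03^(-0.1332) = 329.7·0.61811 = 203.792.
G = 288.1·(97.03 − 60)^(-0.07551) = 288.1·37.03^(-0.07551) = 288.1·0.76130 = 219.332.
B = 255 by definition for t > 66.
Dividing each by 255: (0.7992, 0.8601, 1.0000) → (0.799, 0.860, 1.000).

(0.799, 0.860, 1.000)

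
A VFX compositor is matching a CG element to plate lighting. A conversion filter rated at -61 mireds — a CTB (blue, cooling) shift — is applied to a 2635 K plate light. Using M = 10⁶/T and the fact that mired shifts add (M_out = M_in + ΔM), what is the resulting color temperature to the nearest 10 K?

M_in = 10⁶/2635 = 379.51 mireds.
M_out = 379.51 + (-61) = 318.51 mireds.
T_out = 10⁶/318.51 = 3139.7 K → 3140 K.

3140 K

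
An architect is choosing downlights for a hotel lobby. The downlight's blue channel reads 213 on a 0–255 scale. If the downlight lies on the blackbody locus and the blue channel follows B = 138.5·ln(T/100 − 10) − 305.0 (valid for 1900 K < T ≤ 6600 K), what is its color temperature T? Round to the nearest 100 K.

ln(t − 10) = (213 + 305.0) / 138.5 = 3.7401.
t − 10 = e^3.7401 = 42.101, so t = 52.101.
T = 100·t = 5210 K → 5200 K to the nearest 100 K.

5200 K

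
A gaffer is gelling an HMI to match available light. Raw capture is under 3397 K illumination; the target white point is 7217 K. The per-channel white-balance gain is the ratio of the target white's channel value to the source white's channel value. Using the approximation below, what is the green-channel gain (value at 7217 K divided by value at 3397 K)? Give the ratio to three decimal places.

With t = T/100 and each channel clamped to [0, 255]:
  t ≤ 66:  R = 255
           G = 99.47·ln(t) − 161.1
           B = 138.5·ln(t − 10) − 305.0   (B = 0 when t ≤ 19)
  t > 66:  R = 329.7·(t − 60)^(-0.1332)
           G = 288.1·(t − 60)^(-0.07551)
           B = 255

1.258

At 3397 K (t = 33.97):
  G = 99.47·ln 33.97 − 161.1 = 99.47·3.5255 − 161.1 = 189.579.
At 7217 K (t = 72.17):
  G = 288.1·(72.17 − 60)^(-0.07551) = 288.1·12.17^(-0.07551) = 288.1·0.82804 = 238.557.
Gain = 238.557 / 189.579 = 1.2584 → 1.258.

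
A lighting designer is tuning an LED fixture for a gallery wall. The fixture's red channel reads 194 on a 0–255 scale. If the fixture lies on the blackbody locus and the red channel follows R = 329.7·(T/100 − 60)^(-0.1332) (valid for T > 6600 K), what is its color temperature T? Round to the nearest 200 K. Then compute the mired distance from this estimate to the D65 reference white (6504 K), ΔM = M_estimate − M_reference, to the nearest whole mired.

(t − 60)^(-0.1332) = 194/329.7 = 0.58841.
t − 60 = 0.58841^(1/-0.1332) = 0.58841^(-7.508) = 53.593, so t = 113.593.
T = 100·t = 11359 K → 11400 K to the nearest 200 K.
M_estimate = 10⁶/11400 = 87.72; M_reference = 10⁶/6504 = 153.75.
ΔM = 87.72 − 153.75 = -66.03 → -66 mireds.

-66 mireds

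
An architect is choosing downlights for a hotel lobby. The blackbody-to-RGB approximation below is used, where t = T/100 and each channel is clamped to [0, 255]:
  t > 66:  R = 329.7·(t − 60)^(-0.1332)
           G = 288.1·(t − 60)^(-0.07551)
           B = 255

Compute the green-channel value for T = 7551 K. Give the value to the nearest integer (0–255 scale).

t = 7551/100 = 75.51; the t > 66 branch applies.
G = 288.1·(75.51 − 60)^(-0.07551) = 288.1·15.51^(-0.07551) = 288.1·0.81301 = 234.229.
Rounded: 234.

234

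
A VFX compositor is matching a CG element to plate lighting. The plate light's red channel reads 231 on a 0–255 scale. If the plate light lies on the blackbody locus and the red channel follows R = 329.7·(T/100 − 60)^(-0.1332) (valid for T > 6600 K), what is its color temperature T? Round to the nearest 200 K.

7400 K

(t − 60)^(-0.1332) = 231/329.7 = 0.70064.
t − 60 = 0.70064^(1/-0.1332) = 0.70064^(-7.508) = 14.453, so t = 74.453.
T = 100·t = 7445 K → 7400 K to the nearest 200 K.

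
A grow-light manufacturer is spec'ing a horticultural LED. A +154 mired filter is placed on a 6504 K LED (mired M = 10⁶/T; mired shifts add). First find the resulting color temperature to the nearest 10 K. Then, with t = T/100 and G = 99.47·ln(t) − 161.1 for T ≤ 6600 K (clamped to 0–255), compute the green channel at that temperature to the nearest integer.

M_in = 10⁶/6504 = 153.75; M_out = 153.75 + (+154) = 307.75.
T_out = 10⁶/307.75 = 3249.4 K → 3250 K; t = 32.5.
G = 99.47·ln 32.5 − 161.1 = 99.47·3.4812 − 161.1 = 185.179.
Rounded: 185.

185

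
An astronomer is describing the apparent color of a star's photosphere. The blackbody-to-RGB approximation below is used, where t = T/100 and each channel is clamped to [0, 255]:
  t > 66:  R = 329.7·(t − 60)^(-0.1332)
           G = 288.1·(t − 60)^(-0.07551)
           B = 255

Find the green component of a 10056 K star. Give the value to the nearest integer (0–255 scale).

t = 10056/100 = 100.56; the t > 66 branch applies.
G = 288.1·(100.56 − 60)^(-0.07551) = 288.1·40.56^(-0.07551) = 288.1·0.75609 = 217.829.
Rounded: 218.

218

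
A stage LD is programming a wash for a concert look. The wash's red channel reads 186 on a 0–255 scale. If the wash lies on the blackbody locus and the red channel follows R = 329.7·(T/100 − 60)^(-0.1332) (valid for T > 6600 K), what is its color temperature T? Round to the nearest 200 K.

13400 K

(t − 60)^(-0.1332) = 186/329.7 = 0.56415.
t − 60 = 0.56415^(1/-0.1332) = 0.56415^(-7.508) = 73.521, so t = 133.521.
T = 100·t = 13352 K → 13400 K to the nearest 200 K.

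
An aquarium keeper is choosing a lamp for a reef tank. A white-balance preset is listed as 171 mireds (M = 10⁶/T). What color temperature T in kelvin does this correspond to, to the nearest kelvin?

5848 K

T = 10⁶ / 171 = 5847.95 K → 5848 K.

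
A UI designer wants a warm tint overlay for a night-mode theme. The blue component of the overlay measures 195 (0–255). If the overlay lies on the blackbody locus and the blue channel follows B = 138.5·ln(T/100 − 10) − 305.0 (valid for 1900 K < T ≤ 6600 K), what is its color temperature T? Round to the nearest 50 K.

ln(t − 10) = (195 + 305.0) / 138.5 = 3.6101.
t − 10 = e^3.6101 = 36.970, so t = 46.970.
T = 100·t = 4697 K → 4700 K to the nearest 50 K.

4700 K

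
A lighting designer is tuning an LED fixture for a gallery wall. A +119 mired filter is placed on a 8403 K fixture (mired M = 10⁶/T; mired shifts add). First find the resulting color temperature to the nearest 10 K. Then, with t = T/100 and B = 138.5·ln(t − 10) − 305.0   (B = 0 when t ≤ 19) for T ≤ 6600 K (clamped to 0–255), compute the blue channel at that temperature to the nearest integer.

M_in = 10⁶/8403 = 119.01; M_out = 119.01 + (+119) = 238.01.
T_out = 10⁶/238.01 = 4201.6 K → 4200 K; t = 42.
B = 138.5·ln(42 − 10) − 305.0 = 138.5·ln 32 − 305.0 = 138.5·3.4657 − 305.0 = 175.004.
Rounded: 175.

175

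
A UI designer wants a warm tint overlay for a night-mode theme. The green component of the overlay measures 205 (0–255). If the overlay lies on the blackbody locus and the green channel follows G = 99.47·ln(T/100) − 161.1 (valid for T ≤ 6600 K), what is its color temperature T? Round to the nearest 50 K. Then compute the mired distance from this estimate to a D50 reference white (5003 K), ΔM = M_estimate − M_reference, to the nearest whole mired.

+53 mireds

ln t = (205 + 161.1) / 99.47 = 3.6805.
t = e^3.6805 = 39.666.
T = 100·t = 3967 K → 3950 K to the nearest 50 K.
M_estimate = 10⁶/3950 = 253.16; M_reference = 10⁶/5003 = 199.88.
ΔM = 253.16 − 199.88 = 53.28 → +53 mireds.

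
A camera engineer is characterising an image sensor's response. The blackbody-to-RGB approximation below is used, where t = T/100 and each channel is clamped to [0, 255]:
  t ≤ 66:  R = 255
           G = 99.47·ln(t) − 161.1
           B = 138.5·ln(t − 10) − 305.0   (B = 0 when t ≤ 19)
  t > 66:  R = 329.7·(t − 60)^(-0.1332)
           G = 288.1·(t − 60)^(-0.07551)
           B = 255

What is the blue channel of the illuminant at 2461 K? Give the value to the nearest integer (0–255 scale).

t = 2461/100 = 24.61; the t ≤ 66 branch applies.
B = 138.5·ln(24.61 − 10) − 305.0 = 138.5·ln 14.61 − 305.0 = 138.5·2.6817 − 305.0 = 66.416.
Rounded: 66.

66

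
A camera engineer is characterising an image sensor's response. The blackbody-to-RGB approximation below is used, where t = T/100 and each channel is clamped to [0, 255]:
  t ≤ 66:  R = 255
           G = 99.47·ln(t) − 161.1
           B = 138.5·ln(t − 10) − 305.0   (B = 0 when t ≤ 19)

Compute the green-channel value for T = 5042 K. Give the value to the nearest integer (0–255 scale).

t = 5042/100 = 50.42; the t ≤ 66 branch applies.
G = 99.47·ln 50.42 − 161.1 = 99.47·3.9204 − 161.1 = 228.861.
Rounded: 229.

229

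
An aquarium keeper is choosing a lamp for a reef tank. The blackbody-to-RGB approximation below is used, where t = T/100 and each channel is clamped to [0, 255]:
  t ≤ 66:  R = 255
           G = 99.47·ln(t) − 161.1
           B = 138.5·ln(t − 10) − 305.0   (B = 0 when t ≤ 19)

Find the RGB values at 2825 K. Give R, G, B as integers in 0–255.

R=255, G=171, B=97

t = 2825/100 = 28.25; the t ≤ 66 branch applies.
R = 255 by definition for t ≤ 66.
G = 99.47·ln 28.25 − 161.1 = 99.47·3.3411 − 161.1 = 171.239.
B = 138.5·ln(28.25 − 10) − 305.0 = 138.5·ln 18.25 − 305.0 = 138.5·2.9042 − 305.0 = 97.227.
Rounded: (255, 171, 97).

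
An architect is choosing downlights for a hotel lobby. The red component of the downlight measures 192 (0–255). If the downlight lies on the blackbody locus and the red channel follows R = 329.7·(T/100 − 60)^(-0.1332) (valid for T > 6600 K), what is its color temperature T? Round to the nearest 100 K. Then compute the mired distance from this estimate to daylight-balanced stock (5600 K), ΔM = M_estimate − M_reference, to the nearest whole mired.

(t − 60)^(-0.1332) = 192/329.7 = 0.58235.
t − 60 = 0.58235^(1/-0.1332) = 0.58235^(-7.508) = 57.929, so t = 117.929.
T = 100·t = 11793 K → 11800 K to the nearest 100 K.
M_estimate = 10⁶/11800 = 84.75; M_reference = 10⁶/5600 = 178.57.
ΔM = 84.75 − 178.57 = -93.83 → -94 mireds.

-94 mireds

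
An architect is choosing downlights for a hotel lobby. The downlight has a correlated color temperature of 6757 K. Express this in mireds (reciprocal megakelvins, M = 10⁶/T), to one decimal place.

148.0 mireds

M = 10⁶ / 6757 = 147.995 → 148.0 mireds.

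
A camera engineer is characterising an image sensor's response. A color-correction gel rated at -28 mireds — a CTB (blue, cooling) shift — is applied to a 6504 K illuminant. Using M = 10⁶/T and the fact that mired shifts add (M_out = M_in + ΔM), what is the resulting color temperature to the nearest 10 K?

M_in = 10⁶/6504 = 153.75 mireds.
M_out = 153.75 + (-28) = 125.75 mireds.
T_out = 10⁶/125.75 = 7952.2 K → 7950 K.

7950 K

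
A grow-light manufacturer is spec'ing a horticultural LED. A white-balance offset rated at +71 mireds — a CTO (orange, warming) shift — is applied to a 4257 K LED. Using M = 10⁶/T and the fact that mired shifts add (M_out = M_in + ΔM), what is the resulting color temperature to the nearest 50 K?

3250 K

M_in = 10⁶/4257 = 234.91 mireds.
M_out = 234.91 + (+71) = 305.91 mireds.
T_out = 10⁶/305.91 = 3269.0 K → 3250 K.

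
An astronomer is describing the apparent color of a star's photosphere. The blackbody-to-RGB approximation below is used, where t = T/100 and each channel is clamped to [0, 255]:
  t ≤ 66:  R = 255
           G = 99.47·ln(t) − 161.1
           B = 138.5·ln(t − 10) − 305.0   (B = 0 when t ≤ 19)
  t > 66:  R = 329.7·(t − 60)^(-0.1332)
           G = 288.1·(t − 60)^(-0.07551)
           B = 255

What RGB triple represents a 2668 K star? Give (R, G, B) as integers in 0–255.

t = 2668/100 = 26.68; the t ≤ 66 branch applies.
R = 255 by definition for t ≤ 66.
G = 99.47·ln 26.68 − 161.1 = 99.47·3.2839 − 161.1 = 165.551.
B = 138.5·ln(26.68 − 10) − 305.0 = 138.5·ln 16.68 − 305.0 = 138.5·2.8142 − 305.0 = 84.768.
Rounded: (255, 166, 85).

(255, 166, 85)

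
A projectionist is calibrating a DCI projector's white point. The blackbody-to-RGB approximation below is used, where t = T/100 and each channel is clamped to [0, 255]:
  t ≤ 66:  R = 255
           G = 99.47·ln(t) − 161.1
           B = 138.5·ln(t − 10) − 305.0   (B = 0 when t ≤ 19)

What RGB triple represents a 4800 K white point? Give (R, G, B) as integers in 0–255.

(255, 224, 199)

t = 4800/100 = 48; the t ≤ 66 branch applies.
R = 255 by definition for t ≤ 66.
G = 99.47·ln 48 − 161.1 = 99.47·3.8712 − 161.1 = 223.968.
B = 138.5·ln(48 − 10) − 305.0 = 138.5·ln 38 − 305.0 = 138.5·3.6376 − 305.0 = 198.806.
Rounded: (255, 224, 199).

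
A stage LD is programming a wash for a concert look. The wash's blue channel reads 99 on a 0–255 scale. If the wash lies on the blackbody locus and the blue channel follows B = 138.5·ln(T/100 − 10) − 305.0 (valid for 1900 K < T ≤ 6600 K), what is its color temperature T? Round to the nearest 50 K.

2850 K

ln(t − 10) = (99 + 305.0) / 138.5 = 2.9170.
t − 10 = e^2.9170 = 18.485, so t = 28.485.
T = 100·t = 2849 K → 2850 K to the nearest 50 K.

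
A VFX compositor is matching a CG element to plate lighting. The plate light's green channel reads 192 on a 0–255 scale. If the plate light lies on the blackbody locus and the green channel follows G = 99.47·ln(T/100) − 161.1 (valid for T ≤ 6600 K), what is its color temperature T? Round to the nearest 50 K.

3500 K

ln t = (192 + 161.1) / 99.47 = 3.5498.
t = e^3.5498 = 34.807.
T = 100·t = 3481 K → 3500 K to the nearest 50 K.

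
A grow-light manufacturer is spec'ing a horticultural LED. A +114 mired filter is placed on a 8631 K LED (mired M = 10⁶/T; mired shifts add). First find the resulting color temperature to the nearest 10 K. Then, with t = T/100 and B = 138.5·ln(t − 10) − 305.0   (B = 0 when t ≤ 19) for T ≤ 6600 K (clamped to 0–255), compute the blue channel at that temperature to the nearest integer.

181

M_in = 10⁶/8631 = 115.86; M_out = 115.86 + (+114) = 229.86.
T_out = 10⁶/229.86 = 4350.4 K → 4350 K; t = 43.5.
B = 138.5·ln(43.5 − 10) − 305.0 = 138.5·ln 33.5 − 305.0 = 138.5·3.5115 − 305.0 = 181.349.
Rounded: 181.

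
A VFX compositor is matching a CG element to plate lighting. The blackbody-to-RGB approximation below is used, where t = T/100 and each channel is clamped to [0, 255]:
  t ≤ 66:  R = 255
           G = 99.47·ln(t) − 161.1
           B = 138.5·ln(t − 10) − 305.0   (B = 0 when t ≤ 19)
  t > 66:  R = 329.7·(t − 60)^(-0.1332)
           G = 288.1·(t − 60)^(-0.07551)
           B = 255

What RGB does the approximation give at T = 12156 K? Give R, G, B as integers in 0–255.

t = 12156/100 = 121.56; the t > 66 branch applies.
R = 329.7·(121.56 − 60)^(-0.1332) = 329.7·61.56^(-0.1332) = 329.7·0.57765 = 190.451.
G = 288.1·(121.56 − 60)^(-0.07551) = 288.1·61.56^(-0.07551) = 288.1·0.73264 = 211.073.
B = 255 by definition for t > 66.
Rounded: (190, 211, 255).

R=190, G=211, B=255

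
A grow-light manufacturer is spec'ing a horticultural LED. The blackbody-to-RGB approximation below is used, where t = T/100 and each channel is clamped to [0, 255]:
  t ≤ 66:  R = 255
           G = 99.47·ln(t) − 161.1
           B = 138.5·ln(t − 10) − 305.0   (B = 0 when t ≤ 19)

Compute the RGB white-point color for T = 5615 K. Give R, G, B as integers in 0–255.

t = 5615/100 = 56.15; the t ≤ 66 branch applies.
R = 255 by definition for t ≤ 66.
G = 99.47·ln 56.15 − 161.1 = 99.47·4.0280 − 161.1 = 239.568.
B = 138.5·ln(56.15 − 10) − 305.0 = 138.5·ln 46.15 − 305.0 = 138.5·3.8319 − 305.0 = 225.718.
Rounded: (255, 240, 226).

R=255, G=240, B=226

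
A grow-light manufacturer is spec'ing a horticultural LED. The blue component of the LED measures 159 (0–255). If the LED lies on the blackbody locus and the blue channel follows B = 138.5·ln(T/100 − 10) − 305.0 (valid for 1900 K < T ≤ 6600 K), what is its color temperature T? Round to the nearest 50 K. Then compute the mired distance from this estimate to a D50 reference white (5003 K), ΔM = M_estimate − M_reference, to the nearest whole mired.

+60 mireds

ln(t − 10) = (159 + 305.0) / 138.5 = 3.3502.
t − 10 = e^3.3502 = 28.508, so t = 38.508.
T = 100·t = 3851 K → 3850 K to the nearest 50 K.
M_estimate = 10⁶/3850 = 259.74; M_reference = 10⁶/5003 = 199.88.
ΔM = 259.74 − 199.88 = 59.86 → +60 mireds.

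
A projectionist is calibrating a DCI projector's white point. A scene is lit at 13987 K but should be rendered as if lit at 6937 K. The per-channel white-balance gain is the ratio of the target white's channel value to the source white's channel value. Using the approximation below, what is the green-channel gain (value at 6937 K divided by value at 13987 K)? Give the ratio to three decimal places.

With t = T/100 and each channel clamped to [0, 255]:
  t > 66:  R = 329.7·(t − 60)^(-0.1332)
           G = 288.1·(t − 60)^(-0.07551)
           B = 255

1.176

At 13987 K (t = 139.87):
  G = 288.1·(139.87 − 60)^(-0.07551) = 288.1·79.87^(-0.07551) = 288.1·0.71837 = 206.964.
At 6937 K (t = 69.37):
  G = 288.1·(69.37 − 60)^(-0.07551) = 288.1·9.37^(-0.07551) = 288.1·0.84455 = 243.314.
Gain = 243.314 / 206.964 = 1.1756 → 1.176.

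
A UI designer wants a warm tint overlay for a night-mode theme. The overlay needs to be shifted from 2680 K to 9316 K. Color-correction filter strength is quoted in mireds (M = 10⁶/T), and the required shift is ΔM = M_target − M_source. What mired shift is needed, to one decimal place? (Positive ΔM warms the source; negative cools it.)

-265.8 mireds

M_source = 10⁶/2680 = 373.134; M_target = 10⁶/9316 = 107.342.
ΔM = 107.342 − 373.134 = -265.792 → -265.8 mireds, a cooling shift.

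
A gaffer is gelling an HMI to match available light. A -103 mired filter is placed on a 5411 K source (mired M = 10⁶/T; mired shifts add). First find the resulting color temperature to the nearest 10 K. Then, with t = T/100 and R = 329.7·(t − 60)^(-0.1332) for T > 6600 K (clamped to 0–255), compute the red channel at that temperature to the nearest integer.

190

M_in = 10⁶/5411 = 184.81; M_out = 184.81 + (-103) = 81.81.
T_out = 10⁶/81.81 = 12223.6 K → 12220 K; t = 122.2.
R = 329.7·(122.2 − 60)^(-0.1332) = 329.7·62.2^(-0.1332) = 329.7·0.57686 = 190.189.
Rounded: 190.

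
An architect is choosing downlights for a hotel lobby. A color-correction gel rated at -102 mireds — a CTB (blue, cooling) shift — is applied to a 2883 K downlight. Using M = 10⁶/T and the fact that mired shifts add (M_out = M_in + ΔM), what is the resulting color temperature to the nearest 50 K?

M_in = 10⁶/2883 = 346.86 mireds.
M_out = 346.86 + (-102) = 244.86 mireds.
T_out = 10⁶/244.86 = 4084.0 K → 4100 K.

4100 K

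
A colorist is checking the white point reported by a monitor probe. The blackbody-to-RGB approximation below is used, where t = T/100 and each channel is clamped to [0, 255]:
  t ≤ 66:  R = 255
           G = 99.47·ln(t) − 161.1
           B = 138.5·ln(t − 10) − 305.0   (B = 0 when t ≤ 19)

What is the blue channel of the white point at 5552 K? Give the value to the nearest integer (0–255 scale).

224

t = 5552/100 = 55.52; the t ≤ 66 branch applies.
B = 138.5·ln(55.52 − 10) − 305.0 = 138.5·ln 45.52 − 305.0 = 138.5·3.8182 − 305.0 = 223.814.
Rounded: 224.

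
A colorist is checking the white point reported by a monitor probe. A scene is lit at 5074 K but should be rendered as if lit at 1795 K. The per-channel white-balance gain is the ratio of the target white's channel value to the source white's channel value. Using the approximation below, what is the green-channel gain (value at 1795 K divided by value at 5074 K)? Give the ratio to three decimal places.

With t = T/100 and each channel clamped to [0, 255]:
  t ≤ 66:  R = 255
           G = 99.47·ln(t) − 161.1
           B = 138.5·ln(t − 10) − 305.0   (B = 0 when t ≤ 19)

0.550

At 5074 K (t = 50.74):
  G = 99.47·ln 50.74 − 161.1 = 99.47·3.9267 − 161.1 = 229.490.
At 1795 K (t = 17.95):
  G = 99.47·ln 17.95 − 161.1 = 99.47·2.8876 − 161.1 = 126.129.
Gain = 126.129 / 229.490 = 0.5496 → 0.550.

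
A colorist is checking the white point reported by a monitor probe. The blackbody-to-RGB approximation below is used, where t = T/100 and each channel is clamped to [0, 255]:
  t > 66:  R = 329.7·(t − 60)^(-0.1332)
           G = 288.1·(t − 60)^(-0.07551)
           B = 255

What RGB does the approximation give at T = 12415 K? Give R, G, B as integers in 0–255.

t = 12415/100 = 124.15; the t > 66 branch applies.
R = 329.7·(124.15 − 60)^(-0.1332) = 329.7·64.15^(-0.1332) = 329.7·0.57449 = 189.409.
G = 288.1·(124.15 − 60)^(-0.07551) = 288.1·64.15^(-0.07551) = 288.1·0.73036 = 210.417.
B = 255 by definition for t > 66.
Rounded: (189, 210, 255).

R=189, G=210, B=255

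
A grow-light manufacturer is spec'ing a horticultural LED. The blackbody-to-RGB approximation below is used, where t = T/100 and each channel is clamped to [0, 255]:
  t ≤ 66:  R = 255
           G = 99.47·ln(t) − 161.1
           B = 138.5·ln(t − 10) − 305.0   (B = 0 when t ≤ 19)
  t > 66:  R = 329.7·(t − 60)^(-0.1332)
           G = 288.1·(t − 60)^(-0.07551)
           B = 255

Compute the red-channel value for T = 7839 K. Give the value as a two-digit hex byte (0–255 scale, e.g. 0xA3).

0xE0

t = 7839/100 = 78.39; the t > 66 branch applies.
R = 329.7·(78.39 − 60)^(-0.1332) = 329.7·18.39^(-0.1332) = 329.7·0.67851 = 223.705.
Rounded: 224; in hex, 0xE0.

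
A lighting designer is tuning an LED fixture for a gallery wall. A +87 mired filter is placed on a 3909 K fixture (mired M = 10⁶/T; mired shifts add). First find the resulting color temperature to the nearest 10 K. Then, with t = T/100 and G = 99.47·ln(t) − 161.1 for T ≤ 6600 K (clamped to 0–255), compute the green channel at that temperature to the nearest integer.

M_in = 10⁶/3909 = 255.82; M_out = 255.82 + (+87) = 342.82.
T_out = 10⁶/342.82 = 2917.0 K → 2920 K; t = 29.2.
G = 99.47·ln 29.2 − 161.1 = 99.47·3.3742 − 161.1 = 174.529.
Rounded: 175.

175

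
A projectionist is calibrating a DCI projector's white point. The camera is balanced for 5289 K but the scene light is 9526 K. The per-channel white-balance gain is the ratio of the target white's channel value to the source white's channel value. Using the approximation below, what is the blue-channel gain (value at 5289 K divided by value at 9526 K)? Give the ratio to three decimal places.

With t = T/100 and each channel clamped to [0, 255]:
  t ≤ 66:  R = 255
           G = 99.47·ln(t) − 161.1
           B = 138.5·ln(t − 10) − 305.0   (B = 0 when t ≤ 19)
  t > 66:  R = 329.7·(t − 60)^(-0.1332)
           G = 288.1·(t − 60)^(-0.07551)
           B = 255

At 9526 K (t = 95.26):
  B = 255 by definition for t > 66.
At 5289 K (t = 52.89):
  B = 138.5·ln(52.89 − 10) − 305.0 = 138.5·ln 42.89 − 305.0 = 138.5·3.7586 − 305.0 = 215.571.
Gain = 215.571 / 255.000 = 0.8454 → 0.845.

0.845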